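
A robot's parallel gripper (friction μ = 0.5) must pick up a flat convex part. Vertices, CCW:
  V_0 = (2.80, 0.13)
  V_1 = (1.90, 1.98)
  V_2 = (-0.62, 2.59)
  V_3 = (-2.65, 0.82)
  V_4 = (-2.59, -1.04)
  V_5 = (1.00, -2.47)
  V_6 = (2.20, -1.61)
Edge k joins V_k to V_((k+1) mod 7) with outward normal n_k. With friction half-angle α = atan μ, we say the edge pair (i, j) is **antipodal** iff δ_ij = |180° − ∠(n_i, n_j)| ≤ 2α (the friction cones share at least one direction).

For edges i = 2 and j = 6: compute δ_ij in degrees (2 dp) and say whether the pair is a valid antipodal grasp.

α = atan 0.5 = 26.57°;  2α = 53.13°
edge 2: e_2 = (-2.03, -1.77);  n_2 = (-0.6572, +0.7537)
edge 6: e_6 = (+0.60, +1.74);  n_6 = (+0.9454, -0.3260)
∠(n_2, n_6) = 150.11°
δ = |180° − 150.11°| = 29.89°
29.89° ≤ 2α = 53.13°  →  valid

δ = 29.89°, valid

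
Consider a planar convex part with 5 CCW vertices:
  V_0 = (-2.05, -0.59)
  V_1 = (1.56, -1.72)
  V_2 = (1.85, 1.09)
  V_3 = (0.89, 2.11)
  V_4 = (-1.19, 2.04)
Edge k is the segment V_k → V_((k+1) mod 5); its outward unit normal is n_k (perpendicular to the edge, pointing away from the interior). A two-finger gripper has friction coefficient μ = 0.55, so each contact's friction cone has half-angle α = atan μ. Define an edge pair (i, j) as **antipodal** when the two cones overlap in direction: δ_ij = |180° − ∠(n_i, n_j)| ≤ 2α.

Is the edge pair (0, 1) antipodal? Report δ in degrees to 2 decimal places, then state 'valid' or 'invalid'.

α = atan 0.55 = 28.81°;  2α = 57.62°
edge 0: e_0 = (+3.61, -1.13);  n_0 = (-0.2987, -0.9543)
edge 1: e_1 = (+0.29, +2.81);  n_1 = (+0.9947, -0.1027)
∠(n_0, n_1) = 101.49°
δ = |180° − 101.49°| = 78.51°
78.51° > 2α = 57.62°  →  invalid

δ = 78.51°, invalid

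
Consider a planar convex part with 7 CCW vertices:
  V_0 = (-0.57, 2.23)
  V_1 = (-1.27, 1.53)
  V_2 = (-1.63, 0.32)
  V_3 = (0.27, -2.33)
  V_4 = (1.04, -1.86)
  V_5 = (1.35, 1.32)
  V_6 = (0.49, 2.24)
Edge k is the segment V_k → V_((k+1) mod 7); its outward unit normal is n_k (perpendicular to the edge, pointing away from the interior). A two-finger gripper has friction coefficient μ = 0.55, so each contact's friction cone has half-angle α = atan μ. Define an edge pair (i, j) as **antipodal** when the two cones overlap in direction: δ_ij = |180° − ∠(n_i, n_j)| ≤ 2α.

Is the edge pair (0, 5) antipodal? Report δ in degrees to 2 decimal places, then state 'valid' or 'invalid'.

δ = 88.07°, invalid

α = atan 0.55 = 28.81°;  2α = 57.62°
edge 0: e_0 = (-0.70, -0.70);  n_0 = (-0.7071, +0.7071)
edge 5: e_5 = (-0.86, +0.92);  n_5 = (+0.7305, +0.6829)
∠(n_0, n_5) = 91.93°
δ = |180° − 91.93°| = 88.07°
88.07° > 2α = 57.62°  →  invalid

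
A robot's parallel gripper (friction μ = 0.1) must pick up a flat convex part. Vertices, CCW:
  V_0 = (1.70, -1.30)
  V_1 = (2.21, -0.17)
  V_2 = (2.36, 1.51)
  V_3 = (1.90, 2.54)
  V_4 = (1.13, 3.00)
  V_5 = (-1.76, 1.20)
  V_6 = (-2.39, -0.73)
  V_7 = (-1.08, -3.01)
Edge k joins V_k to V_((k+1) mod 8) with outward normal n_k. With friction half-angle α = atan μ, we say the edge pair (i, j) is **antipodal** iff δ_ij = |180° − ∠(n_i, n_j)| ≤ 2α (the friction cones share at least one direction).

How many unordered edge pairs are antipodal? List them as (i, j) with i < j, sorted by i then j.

count = 3; pairs: (0,5), (2,6), (4,7)

α = atan 0.1 = 5.71°;  2α = 11.42°
n_0 = (+0.9115, -0.4114)
n_1 = (+0.9960, -0.0889)
n_2 = (+0.9131, +0.4078)
n_3 = (+0.5129, +0.8585)
n_4 = (-0.5287, +0.8488)
n_5 = (-0.9506, +0.3103)
n_6 = (-0.8671, -0.4982)
n_7 = (+0.5239, -0.8518)
  (0,1): δ = 160.81°  ·
  (0,2): δ = 131.64°  ·
  (0,3): δ = 96.56°  ·
  (0,4): δ = 33.79°  ·
  (0,5): δ = 6.21°  ✓
  (0,6): δ = 54.17°  ·
  (0,7): δ = 145.89°  ·
  (1,2): δ = 150.83°  ·
  (1,3): δ = 115.75°  ·
  (1,4): δ = 52.98°  ·
  (1,5): δ = 12.98°  ·
  (1,6): δ = 34.98°  ·
  (1,7): δ = 126.70°  ·
  (2,3): δ = 144.92°  ·
  (2,4): δ = 82.15°  ·
  (2,5): δ = 42.14°  ·
  (2,6): δ = 5.81°  ✓
  (2,7): δ = 97.53°  ·
  (3,4): δ = 117.23°  ·
  (3,5): δ = 77.22°  ·
  (3,6): δ = 29.27°  ·
  (3,7): δ = 62.45°  ·
  (4,5): δ = 139.99°  ·
  (4,6): δ = 92.04°  ·
  (4,7): δ = 0.32°  ✓
  (5,6): δ = 132.04°  ·
  (5,7): δ = 40.33°  ·
  (6,7): δ = 88.28°  ·
antipodal pairs: 3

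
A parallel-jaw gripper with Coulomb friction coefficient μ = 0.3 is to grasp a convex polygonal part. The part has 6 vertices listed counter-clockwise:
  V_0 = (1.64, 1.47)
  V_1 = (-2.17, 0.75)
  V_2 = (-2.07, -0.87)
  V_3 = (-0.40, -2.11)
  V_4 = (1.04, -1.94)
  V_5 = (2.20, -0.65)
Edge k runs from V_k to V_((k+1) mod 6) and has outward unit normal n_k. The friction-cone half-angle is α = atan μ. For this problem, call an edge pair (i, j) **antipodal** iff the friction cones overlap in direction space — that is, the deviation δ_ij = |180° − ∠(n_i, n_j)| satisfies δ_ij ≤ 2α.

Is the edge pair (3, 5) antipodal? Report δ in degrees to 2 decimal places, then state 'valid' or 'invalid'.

δ = 81.94°, invalid

α = atan 0.3 = 16.70°;  2α = 33.40°
edge 3: e_3 = (+1.44, +0.17);  n_3 = (+0.1172, -0.9931)
edge 5: e_5 = (-0.56, +2.12);  n_5 = (+0.9668, +0.2554)
∠(n_3, n_5) = 98.06°
δ = |180° − 98.06°| = 81.94°
81.94° > 2α = 33.40°  →  invalid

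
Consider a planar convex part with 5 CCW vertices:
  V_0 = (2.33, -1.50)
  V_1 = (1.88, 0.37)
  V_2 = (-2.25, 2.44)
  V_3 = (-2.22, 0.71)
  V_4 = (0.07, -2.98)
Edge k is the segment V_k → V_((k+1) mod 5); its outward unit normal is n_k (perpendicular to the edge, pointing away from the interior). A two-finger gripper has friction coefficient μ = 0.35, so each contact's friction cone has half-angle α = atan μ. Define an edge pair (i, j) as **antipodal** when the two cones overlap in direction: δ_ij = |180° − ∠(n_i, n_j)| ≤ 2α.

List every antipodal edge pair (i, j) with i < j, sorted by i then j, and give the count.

α = atan 0.35 = 19.29°;  2α = 38.58°
n_0 = (+0.9722, +0.2340)
n_1 = (+0.4481, +0.8940)
n_2 = (-0.9998, -0.0173)
n_3 = (-0.8497, -0.5273)
n_4 = (+0.5478, -0.8366)
  (0,1): δ = 130.15°  ·
  (0,2): δ = 12.54°  ✓
  (0,3): δ = 18.29°  ✓
  (0,4): δ = 109.69°  ·
  (1,2): δ = 62.39°  ·
  (1,3): δ = 31.56°  ✓
  (1,4): δ = 59.84°  ·
  (2,3): δ = 149.17°  ·
  (2,4): δ = 57.77°  ·
  (3,4): δ = 88.60°  ·
antipodal pairs: 3

count = 3; pairs: (0,2), (0,3), (1,3)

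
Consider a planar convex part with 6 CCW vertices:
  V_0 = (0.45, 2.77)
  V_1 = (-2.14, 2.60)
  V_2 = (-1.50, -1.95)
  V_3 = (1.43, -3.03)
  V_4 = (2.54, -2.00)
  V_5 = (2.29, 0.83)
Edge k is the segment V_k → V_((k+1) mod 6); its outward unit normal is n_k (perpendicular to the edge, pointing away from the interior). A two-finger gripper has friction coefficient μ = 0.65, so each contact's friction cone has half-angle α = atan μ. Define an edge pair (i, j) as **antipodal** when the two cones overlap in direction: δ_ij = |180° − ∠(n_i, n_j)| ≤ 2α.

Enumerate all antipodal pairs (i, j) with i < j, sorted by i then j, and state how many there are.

α = atan 0.65 = 33.02°;  2α = 66.05°
n_0 = (-0.0655, +0.9979)
n_1 = (-0.9903, -0.1393)
n_2 = (-0.3459, -0.9383)
n_3 = (+0.6802, -0.7330)
n_4 = (+0.9961, +0.0880)
n_5 = (+0.7256, +0.6882)
  (0,1): δ = 85.75°  ·
  (0,2): δ = 23.99°  ✓
  (0,3): δ = 39.10°  ✓
  (0,4): δ = 91.29°  ·
  (0,5): δ = 129.73°  ·
  (1,2): δ = 118.24°  ·
  (1,3): δ = 55.15°  ✓
  (1,4): δ = 2.96°  ✓
  (1,5): δ = 35.48°  ✓
  (2,3): δ = 116.91°  ·
  (2,4): δ = 64.72°  ✓
  (2,5): δ = 26.28°  ✓
  (3,4): δ = 127.81°  ·
  (3,5): δ = 89.37°  ·
  (4,5): δ = 141.56°  ·
antipodal pairs: 7

count = 7; pairs: (0,2), (0,3), (1,3), (1,4), (1,5), (2,4), (2,5)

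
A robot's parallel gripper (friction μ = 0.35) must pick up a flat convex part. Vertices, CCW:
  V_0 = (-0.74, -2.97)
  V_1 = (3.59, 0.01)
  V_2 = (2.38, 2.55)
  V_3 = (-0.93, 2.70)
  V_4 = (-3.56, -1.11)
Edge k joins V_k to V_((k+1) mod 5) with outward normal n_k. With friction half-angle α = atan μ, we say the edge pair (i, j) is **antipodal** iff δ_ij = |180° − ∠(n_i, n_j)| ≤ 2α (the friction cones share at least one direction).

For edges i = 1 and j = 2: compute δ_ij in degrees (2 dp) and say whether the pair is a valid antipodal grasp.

δ = 118.07°, invalid

α = atan 0.35 = 19.29°;  2α = 38.58°
edge 1: e_1 = (-1.21, +2.54);  n_1 = (+0.9028, +0.4301)
edge 2: e_2 = (-3.31, +0.15);  n_2 = (+0.0453, +0.9990)
∠(n_1, n_2) = 61.93°
δ = |180° − 61.93°| = 118.07°
118.07° > 2α = 38.58°  →  invalid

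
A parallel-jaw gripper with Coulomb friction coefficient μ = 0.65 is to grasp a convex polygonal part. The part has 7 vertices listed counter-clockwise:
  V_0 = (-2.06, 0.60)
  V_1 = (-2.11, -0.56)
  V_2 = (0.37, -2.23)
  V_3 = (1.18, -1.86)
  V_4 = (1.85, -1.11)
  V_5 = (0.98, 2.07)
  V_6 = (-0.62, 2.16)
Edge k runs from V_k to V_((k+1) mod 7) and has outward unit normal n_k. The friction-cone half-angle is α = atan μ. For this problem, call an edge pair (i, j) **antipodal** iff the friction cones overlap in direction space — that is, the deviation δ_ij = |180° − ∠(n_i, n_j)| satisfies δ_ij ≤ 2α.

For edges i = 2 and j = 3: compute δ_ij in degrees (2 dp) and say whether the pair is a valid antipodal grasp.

δ = 156.33°, invalid

α = atan 0.65 = 33.02°;  2α = 66.05°
edge 2: e_2 = (+0.81, +0.37);  n_2 = (+0.4155, -0.9096)
edge 3: e_3 = (+0.67, +0.75);  n_3 = (+0.7458, -0.6662)
∠(n_2, n_3) = 23.67°
δ = |180° − 23.67°| = 156.33°
156.33° > 2α = 66.05°  →  invalid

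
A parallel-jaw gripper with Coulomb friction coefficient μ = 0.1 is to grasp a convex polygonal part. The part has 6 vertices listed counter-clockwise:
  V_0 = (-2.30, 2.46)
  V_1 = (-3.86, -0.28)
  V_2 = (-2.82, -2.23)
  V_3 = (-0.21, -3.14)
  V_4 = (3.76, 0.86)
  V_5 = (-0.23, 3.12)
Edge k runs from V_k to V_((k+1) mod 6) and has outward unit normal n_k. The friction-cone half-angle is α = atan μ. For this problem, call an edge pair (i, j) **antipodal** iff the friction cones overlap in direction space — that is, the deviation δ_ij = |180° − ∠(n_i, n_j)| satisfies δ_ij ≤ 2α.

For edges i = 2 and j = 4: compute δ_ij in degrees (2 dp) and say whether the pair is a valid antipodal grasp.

α = atan 0.1 = 5.71°;  2α = 11.42°
edge 2: e_2 = (+2.61, -0.91);  n_2 = (-0.3292, -0.9443)
edge 4: e_4 = (-3.99, +2.26);  n_4 = (+0.4928, +0.8701)
∠(n_2, n_4) = 169.69°
δ = |180° − 169.69°| = 10.31°
10.31° ≤ 2α = 11.42°  →  valid

δ = 10.31°, valid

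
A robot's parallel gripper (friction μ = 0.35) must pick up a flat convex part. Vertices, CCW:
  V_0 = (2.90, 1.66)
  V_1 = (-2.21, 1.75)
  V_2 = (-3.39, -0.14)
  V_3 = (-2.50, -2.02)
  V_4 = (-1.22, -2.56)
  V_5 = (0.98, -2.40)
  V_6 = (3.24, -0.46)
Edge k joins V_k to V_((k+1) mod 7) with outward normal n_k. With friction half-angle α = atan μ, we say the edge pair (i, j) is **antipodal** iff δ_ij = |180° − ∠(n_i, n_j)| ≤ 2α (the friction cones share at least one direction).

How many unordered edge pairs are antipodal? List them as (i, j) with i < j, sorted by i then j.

α = atan 0.35 = 19.29°;  2α = 38.58°
n_0 = (+0.0176, +0.9998)
n_1 = (-0.8483, +0.5296)
n_2 = (-0.9038, -0.4279)
n_3 = (-0.3887, -0.9214)
n_4 = (+0.0725, -0.9974)
n_5 = (+0.6513, -0.7588)
n_6 = (+0.9874, +0.1584)
  (0,1): δ = 120.97°  ·
  (0,2): δ = 63.66°  ·
  (0,3): δ = 21.86°  ✓
  (0,4): δ = 5.17°  ✓
  (0,5): δ = 41.65°  ·
  (0,6): δ = 100.12°  ·
  (1,2): δ = 122.69°  ·
  (1,3): δ = 80.90°  ·
  (1,4): δ = 53.86°  ·
  (1,5): δ = 17.38°  ✓
  (1,6): δ = 41.09°  ·
  (2,3): δ = 138.21°  ·
  (2,4): δ = 111.17°  ·
  (2,5): δ = 74.69°  ·
  (2,6): δ = 16.22°  ✓
  (3,4): δ = 152.97°  ·
  (3,5): δ = 116.48°  ·
  (3,6): δ = 58.01°  ·
  (4,5): δ = 143.52°  ·
  (4,6): δ = 85.05°  ·
  (5,6): δ = 121.53°  ·
antipodal pairs: 4

count = 4; pairs: (0,3), (0,4), (1,5), (2,6)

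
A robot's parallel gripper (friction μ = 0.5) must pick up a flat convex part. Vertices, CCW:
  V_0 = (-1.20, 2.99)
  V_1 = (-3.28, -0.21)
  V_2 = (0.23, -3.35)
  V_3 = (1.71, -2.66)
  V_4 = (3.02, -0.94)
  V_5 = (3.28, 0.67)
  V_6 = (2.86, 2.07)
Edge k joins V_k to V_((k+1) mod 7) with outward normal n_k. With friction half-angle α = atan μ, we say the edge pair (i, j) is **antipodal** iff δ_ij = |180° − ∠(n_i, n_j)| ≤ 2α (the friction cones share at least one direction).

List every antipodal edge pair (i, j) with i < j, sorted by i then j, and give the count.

α = atan 0.5 = 26.57°;  2α = 53.13°
n_0 = (-0.8384, +0.5450)
n_1 = (-0.6667, -0.7453)
n_2 = (+0.4226, -0.9063)
n_3 = (+0.7955, -0.6059)
n_4 = (+0.9872, -0.1594)
n_5 = (+0.9578, +0.2873)
n_6 = (+0.2210, +0.9753)
  (0,1): δ = 98.79°  ·
  (0,2): δ = 31.98°  ✓
  (0,3): δ = 4.27°  ✓
  (0,4): δ = 23.85°  ✓
  (0,5): δ = 49.72°  ✓
  (0,6): δ = 110.26°  ·
  (1,2): δ = 113.19°  ·
  (1,3): δ = 85.48°  ·
  (1,4): δ = 57.36°  ·
  (1,5): δ = 31.49°  ✓
  (1,6): δ = 29.05°  ✓
  (2,3): δ = 152.29°  ·
  (2,4): δ = 124.17°  ·
  (2,5): δ = 98.30°  ·
  (2,6): δ = 37.76°  ✓
  (3,4): δ = 151.88°  ·
  (3,5): δ = 126.01°  ·
  (3,6): δ = 65.47°  ·
  (4,5): δ = 154.13°  ·
  (4,6): δ = 93.59°  ·
  (5,6): δ = 119.47°  ·
antipodal pairs: 7

count = 7; pairs: (0,2), (0,3), (0,4), (0,5), (1,5), (1,6), (2,6)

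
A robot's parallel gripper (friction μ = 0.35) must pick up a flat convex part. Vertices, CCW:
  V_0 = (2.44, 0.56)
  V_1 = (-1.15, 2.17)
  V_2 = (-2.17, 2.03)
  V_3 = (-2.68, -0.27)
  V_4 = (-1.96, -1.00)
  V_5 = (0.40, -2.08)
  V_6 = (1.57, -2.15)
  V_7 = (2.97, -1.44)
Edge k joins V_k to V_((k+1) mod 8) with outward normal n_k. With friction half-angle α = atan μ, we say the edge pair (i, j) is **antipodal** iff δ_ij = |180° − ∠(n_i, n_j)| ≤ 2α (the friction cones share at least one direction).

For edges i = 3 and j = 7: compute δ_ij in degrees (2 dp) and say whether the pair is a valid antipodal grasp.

α = atan 0.35 = 19.29°;  2α = 38.58°
edge 3: e_3 = (+0.72, -0.73);  n_3 = (-0.7120, -0.7022)
edge 7: e_7 = (-0.53, +2.00);  n_7 = (+0.9666, +0.2562)
∠(n_3, n_7) = 150.24°
δ = |180° − 150.24°| = 29.76°
29.76° ≤ 2α = 38.58°  →  valid

δ = 29.76°, valid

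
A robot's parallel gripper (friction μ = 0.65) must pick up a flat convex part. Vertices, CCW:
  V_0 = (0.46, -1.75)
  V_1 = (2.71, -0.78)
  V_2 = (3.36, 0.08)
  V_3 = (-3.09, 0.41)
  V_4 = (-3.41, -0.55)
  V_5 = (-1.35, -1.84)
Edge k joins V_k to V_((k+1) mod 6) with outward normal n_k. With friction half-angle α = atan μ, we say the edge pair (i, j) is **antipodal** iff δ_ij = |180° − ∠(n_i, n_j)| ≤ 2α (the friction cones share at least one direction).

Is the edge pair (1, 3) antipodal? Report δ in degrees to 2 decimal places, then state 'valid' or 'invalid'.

α = atan 0.65 = 33.02°;  2α = 66.05°
edge 1: e_1 = (+0.65, +0.86);  n_1 = (+0.7978, -0.6030)
edge 3: e_3 = (-0.32, -0.96);  n_3 = (-0.9487, +0.3162)
∠(n_1, n_3) = 161.35°
δ = |180° − 161.35°| = 18.65°
18.65° ≤ 2α = 66.05°  →  valid

δ = 18.65°, valid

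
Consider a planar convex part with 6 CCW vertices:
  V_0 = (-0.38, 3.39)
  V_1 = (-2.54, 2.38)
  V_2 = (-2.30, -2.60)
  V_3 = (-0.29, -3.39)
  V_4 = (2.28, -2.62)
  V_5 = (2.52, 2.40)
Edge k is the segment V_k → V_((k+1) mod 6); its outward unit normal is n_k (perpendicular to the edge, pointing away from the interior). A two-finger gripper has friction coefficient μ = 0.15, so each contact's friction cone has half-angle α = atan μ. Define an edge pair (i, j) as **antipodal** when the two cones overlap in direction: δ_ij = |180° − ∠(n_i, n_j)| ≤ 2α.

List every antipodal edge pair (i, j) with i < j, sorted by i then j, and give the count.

α = atan 0.15 = 8.53°;  2α = 17.06°
n_0 = (-0.4236, +0.9059)
n_1 = (-0.9988, -0.0481)
n_2 = (-0.3658, -0.9307)
n_3 = (+0.2870, -0.9579)
n_4 = (+0.9989, -0.0478)
n_5 = (+0.3231, +0.9464)
  (0,1): δ = 112.30°  ·
  (0,2): δ = 46.52°  ·
  (0,3): δ = 8.38°  ✓
  (0,4): δ = 62.20°  ·
  (0,5): δ = 136.09°  ·
  (1,2): δ = 114.22°  ·
  (1,3): δ = 76.08°  ·
  (1,4): δ = 5.50°  ✓
  (1,5): δ = 68.39°  ·
  (2,3): δ = 141.86°  ·
  (2,4): δ = 71.28°  ·
  (2,5): δ = 2.61°  ✓
  (3,4): δ = 109.42°  ·
  (3,5): δ = 35.53°  ·
  (4,5): δ = 106.11°  ·
antipodal pairs: 3

count = 3; pairs: (0,3), (1,4), (2,5)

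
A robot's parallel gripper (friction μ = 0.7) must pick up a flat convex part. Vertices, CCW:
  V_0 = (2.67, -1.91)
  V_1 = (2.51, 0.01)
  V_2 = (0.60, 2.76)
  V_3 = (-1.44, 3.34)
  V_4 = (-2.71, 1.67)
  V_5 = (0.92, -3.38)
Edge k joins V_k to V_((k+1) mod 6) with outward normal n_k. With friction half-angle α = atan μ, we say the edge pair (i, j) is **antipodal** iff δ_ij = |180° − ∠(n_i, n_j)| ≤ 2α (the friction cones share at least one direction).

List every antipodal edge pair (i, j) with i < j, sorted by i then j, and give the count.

count = 6; pairs: (0,3), (0,4), (1,4), (2,4), (2,5), (3,5)

α = atan 0.7 = 34.99°;  2α = 69.98°
n_0 = (+0.9965, +0.0830)
n_1 = (+0.8213, +0.5705)
n_2 = (+0.2735, +0.9619)
n_3 = (-0.7960, +0.6053)
n_4 = (-0.8120, -0.5837)
n_5 = (+0.6432, -0.7657)
  (0,1): δ = 149.98°  ·
  (0,2): δ = 110.63°  ·
  (0,3): δ = 42.02°  ✓
  (0,4): δ = 30.95°  ✓
  (0,5): δ = 125.27°  ·
  (1,2): δ = 140.65°  ·
  (1,3): δ = 72.03°  ·
  (1,4): δ = 0.93°  ✓
  (1,5): δ = 95.25°  ·
  (2,3): δ = 111.38°  ·
  (2,4): δ = 38.42°  ✓
  (2,5): δ = 55.90°  ✓
  (3,4): δ = 107.04°  ·
  (3,5): δ = 12.72°  ✓
  (4,5): δ = 85.68°  ·
antipodal pairs: 6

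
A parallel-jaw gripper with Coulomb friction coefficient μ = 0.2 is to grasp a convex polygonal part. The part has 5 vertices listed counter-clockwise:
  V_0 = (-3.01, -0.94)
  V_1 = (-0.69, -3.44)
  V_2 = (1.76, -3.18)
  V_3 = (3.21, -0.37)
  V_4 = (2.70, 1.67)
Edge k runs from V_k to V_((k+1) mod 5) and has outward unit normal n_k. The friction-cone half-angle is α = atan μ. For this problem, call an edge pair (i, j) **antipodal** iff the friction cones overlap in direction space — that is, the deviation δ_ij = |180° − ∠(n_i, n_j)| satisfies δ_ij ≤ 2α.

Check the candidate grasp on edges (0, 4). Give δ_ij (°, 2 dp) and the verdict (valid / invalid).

δ = 71.70°, invalid

α = atan 0.2 = 11.31°;  2α = 22.62°
edge 0: e_0 = (+2.32, -2.50);  n_0 = (-0.7330, -0.6802)
edge 4: e_4 = (-5.71, -2.61);  n_4 = (-0.4157, +0.9095)
∠(n_0, n_4) = 108.30°
δ = |180° − 108.30°| = 71.70°
71.70° > 2α = 22.62°  →  invalid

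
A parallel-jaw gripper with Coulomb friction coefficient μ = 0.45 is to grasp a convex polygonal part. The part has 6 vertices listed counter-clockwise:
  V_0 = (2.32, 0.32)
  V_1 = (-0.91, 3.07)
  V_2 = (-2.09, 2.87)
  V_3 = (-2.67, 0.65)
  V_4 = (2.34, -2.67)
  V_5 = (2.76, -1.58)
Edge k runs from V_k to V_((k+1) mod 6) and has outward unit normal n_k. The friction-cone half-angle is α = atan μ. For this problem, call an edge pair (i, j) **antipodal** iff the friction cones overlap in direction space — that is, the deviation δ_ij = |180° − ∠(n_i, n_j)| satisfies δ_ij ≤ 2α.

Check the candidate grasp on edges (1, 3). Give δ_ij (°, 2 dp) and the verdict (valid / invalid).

δ = 43.15°, valid

α = atan 0.45 = 24.23°;  2α = 48.46°
edge 1: e_1 = (-1.18, -0.20);  n_1 = (-0.1671, +0.9859)
edge 3: e_3 = (+5.01, -3.32);  n_3 = (-0.5524, -0.8336)
∠(n_1, n_3) = 136.85°
δ = |180° − 136.85°| = 43.15°
43.15° ≤ 2α = 48.46°  →  valid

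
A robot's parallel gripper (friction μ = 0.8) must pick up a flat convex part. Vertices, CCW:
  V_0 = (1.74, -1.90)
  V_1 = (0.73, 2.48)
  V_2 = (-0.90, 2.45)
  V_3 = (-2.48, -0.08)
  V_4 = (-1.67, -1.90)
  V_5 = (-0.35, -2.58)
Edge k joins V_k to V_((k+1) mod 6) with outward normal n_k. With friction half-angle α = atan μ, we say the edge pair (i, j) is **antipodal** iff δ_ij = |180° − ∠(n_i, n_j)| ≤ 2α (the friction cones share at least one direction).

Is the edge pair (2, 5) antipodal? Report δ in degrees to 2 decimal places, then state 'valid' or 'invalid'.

δ = 39.99°, valid

α = atan 0.8 = 38.66°;  2α = 77.32°
edge 2: e_2 = (-1.58, -2.53);  n_2 = (-0.8482, +0.5297)
edge 5: e_5 = (+2.09, +0.68);  n_5 = (+0.3094, -0.9509)
∠(n_2, n_5) = 140.01°
δ = |180° − 140.01°| = 39.99°
39.99° ≤ 2α = 77.32°  →  valid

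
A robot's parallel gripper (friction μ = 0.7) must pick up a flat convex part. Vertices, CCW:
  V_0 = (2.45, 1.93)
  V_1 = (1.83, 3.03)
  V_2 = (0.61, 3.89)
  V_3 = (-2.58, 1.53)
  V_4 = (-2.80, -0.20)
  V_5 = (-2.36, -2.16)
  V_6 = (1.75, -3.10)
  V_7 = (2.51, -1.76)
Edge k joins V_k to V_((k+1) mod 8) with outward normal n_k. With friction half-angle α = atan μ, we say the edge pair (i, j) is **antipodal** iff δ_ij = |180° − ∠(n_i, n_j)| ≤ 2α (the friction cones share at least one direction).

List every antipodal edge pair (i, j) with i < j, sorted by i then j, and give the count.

α = atan 0.7 = 34.99°;  2α = 69.98°
n_0 = (+0.8712, +0.4910)
n_1 = (+0.5762, +0.8173)
n_2 = (-0.5947, +0.8039)
n_3 = (-0.9920, +0.1262)
n_4 = (-0.9757, -0.2190)
n_5 = (-0.2230, -0.9748)
n_6 = (+0.8698, -0.4933)
n_7 = (+0.9999, +0.0163)
  (0,1): δ = 154.59°  ·
  (0,2): δ = 82.91°  ·
  (0,3): δ = 36.65°  ✓
  (0,4): δ = 16.75°  ✓
  (0,5): δ = 47.71°  ✓
  (0,6): δ = 121.03°  ·
  (0,7): δ = 151.52°  ·
  (1,2): δ = 108.32°  ·
  (1,3): δ = 62.07°  ✓
  (1,4): δ = 42.17°  ✓
  (1,5): δ = 22.30°  ✓
  (1,6): δ = 95.62°  ·
  (1,7): δ = 126.11°  ·
  (2,3): δ = 133.74°  ·
  (2,4): δ = 113.84°  ·
  (2,5): δ = 49.38°  ✓
  (2,6): δ = 23.95°  ✓
  (2,7): δ = 54.44°  ✓
  (3,4): δ = 160.10°  ·
  (3,5): δ = 95.64°  ·
  (3,6): δ = 22.31°  ✓
  (3,7): δ = 8.18°  ✓
  (4,5): δ = 115.54°  ·
  (4,6): δ = 42.21°  ✓
  (4,7): δ = 11.72°  ✓
  (5,6): δ = 106.68°  ·
  (5,7): δ = 76.19°  ·
  (6,7): δ = 149.51°  ·
antipodal pairs: 13

count = 13; pairs: (0,3), (0,4), (0,5), (1,3), (1,4), (1,5), (2,5), (2,6), (2,7), (3,6), (3,7), (4,6), (4,7)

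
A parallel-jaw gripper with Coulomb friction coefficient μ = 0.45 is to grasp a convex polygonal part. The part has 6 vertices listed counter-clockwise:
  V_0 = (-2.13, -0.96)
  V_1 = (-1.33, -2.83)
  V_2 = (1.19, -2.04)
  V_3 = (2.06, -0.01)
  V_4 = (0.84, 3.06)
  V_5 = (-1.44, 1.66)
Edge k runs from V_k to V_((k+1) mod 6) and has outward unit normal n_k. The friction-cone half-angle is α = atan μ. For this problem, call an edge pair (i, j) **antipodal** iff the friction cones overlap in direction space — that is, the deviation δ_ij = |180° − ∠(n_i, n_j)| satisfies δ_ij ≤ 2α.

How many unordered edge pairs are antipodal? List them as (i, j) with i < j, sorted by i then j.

count = 6; pairs: (0,2), (0,3), (1,4), (2,4), (2,5), (3,5)

α = atan 0.45 = 24.23°;  2α = 48.46°
n_0 = (-0.9194, -0.3933)
n_1 = (+0.2991, -0.9542)
n_2 = (+0.9191, -0.3939)
n_3 = (+0.9293, +0.3693)
n_4 = (-0.5233, +0.8522)
n_5 = (-0.9670, +0.2547)
  (0,1): δ = 95.76°  ·
  (0,2): δ = 46.36°  ✓
  (0,3): δ = 1.49°  ✓
  (0,4): δ = 98.39°  ·
  (0,5): δ = 142.08°  ·
  (1,2): δ = 130.60°  ·
  (1,3): δ = 85.73°  ·
  (1,4): δ = 14.15°  ✓
  (1,5): δ = 57.84°  ·
  (2,3): δ = 135.13°  ·
  (2,4): δ = 35.25°  ✓
  (2,5): δ = 8.44°  ✓
  (3,4): δ = 80.12°  ·
  (3,5): δ = 36.43°  ✓
  (4,5): δ = 136.31°  ·
antipodal pairs: 6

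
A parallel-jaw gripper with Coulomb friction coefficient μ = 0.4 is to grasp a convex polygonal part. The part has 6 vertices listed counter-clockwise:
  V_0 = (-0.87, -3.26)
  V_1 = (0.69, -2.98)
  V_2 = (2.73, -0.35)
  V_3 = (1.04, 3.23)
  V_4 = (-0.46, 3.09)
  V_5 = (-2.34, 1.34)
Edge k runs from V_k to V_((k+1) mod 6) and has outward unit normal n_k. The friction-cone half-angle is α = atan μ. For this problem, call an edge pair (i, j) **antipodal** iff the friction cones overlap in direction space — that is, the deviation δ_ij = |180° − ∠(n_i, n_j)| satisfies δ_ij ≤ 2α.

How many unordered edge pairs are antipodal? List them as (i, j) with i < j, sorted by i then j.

α = atan 0.4 = 21.80°;  2α = 43.60°
n_0 = (+0.1767, -0.9843)
n_1 = (+0.7902, -0.6129)
n_2 = (+0.9043, +0.4269)
n_3 = (-0.0929, +0.9957)
n_4 = (-0.6813, +0.7320)
n_5 = (-0.9525, -0.3044)
  (0,1): δ = 137.98°  ·
  (0,2): δ = 74.91°  ·
  (0,3): δ = 4.84°  ✓
  (0,4): δ = 32.77°  ✓
  (0,5): δ = 97.55°  ·
  (1,2): δ = 116.93°  ·
  (1,3): δ = 46.87°  ·
  (1,4): δ = 9.25°  ✓
  (1,5): δ = 55.52°  ·
  (2,3): δ = 109.94°  ·
  (2,4): δ = 72.32°  ·
  (2,5): δ = 7.55°  ✓
  (3,4): δ = 142.38°  ·
  (3,5): δ = 77.61°  ·
  (4,5): δ = 115.23°  ·
antipodal pairs: 4

count = 4; pairs: (0,3), (0,4), (1,4), (2,5)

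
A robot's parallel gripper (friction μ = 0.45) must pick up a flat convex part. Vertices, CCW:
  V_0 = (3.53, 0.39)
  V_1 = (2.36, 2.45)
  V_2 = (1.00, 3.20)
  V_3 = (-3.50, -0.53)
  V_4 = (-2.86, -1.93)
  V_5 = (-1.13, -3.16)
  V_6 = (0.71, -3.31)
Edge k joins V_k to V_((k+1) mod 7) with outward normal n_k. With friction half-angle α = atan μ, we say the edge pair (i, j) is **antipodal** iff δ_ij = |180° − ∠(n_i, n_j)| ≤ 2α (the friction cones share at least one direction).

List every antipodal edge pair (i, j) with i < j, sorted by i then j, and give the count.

α = atan 0.45 = 24.23°;  2α = 48.46°
n_0 = (+0.8695, +0.4939)
n_1 = (+0.4829, +0.8757)
n_2 = (-0.6382, +0.7699)
n_3 = (-0.9095, -0.4158)
n_4 = (-0.5795, -0.8150)
n_5 = (-0.0813, -0.9967)
n_6 = (+0.7953, -0.6062)
  (0,1): δ = 148.47°  ·
  (0,2): δ = 79.94°  ·
  (0,3): δ = 5.03°  ✓
  (0,4): δ = 24.99°  ✓
  (0,5): δ = 55.74°  ·
  (0,6): δ = 113.09°  ·
  (1,2): δ = 111.47°  ·
  (1,3): δ = 36.56°  ✓
  (1,4): δ = 6.54°  ✓
  (1,5): δ = 24.21°  ✓
  (1,6): δ = 81.56°  ·
  (2,3): δ = 105.09°  ·
  (2,4): δ = 75.07°  ·
  (2,5): δ = 44.32°  ✓
  (2,6): δ = 13.03°  ✓
  (3,4): δ = 149.98°  ·
  (3,5): δ = 119.23°  ·
  (3,6): δ = 61.88°  ·
  (4,5): δ = 149.25°  ·
  (4,6): δ = 91.90°  ·
  (5,6): δ = 122.65°  ·
antipodal pairs: 7

count = 7; pairs: (0,3), (0,4), (1,3), (1,4), (1,5), (2,5), (2,6)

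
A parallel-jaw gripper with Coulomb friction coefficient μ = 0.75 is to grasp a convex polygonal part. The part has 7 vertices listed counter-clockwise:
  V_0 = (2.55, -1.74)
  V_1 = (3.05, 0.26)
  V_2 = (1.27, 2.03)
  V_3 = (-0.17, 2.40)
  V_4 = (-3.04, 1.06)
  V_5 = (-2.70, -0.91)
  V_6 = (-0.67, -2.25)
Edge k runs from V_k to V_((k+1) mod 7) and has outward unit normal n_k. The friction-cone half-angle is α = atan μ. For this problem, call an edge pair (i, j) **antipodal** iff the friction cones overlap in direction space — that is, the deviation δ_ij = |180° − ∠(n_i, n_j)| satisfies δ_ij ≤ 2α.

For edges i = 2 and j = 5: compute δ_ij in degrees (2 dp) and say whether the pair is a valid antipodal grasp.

δ = 19.02°, valid

α = atan 0.75 = 36.87°;  2α = 73.74°
edge 2: e_2 = (-1.44, +0.37);  n_2 = (+0.2489, +0.9685)
edge 5: e_5 = (+2.03, -1.34);  n_5 = (-0.5509, -0.8346)
∠(n_2, n_5) = 160.98°
δ = |180° − 160.98°| = 19.02°
19.02° ≤ 2α = 73.74°  →  valid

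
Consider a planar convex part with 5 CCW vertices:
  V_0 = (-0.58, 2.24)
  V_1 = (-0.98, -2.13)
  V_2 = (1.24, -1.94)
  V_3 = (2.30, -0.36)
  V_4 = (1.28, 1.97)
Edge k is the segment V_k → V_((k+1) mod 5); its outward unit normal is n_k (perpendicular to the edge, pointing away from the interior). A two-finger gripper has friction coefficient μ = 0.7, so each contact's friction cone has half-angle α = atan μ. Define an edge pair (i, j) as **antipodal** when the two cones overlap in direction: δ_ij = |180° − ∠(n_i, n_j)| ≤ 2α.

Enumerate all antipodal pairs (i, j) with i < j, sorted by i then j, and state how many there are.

count = 4; pairs: (0,2), (0,3), (1,4), (2,4)

α = atan 0.7 = 34.99°;  2α = 69.98°
n_0 = (-0.9958, +0.0912)
n_1 = (+0.0853, -0.9964)
n_2 = (+0.8304, -0.5571)
n_3 = (+0.9161, +0.4010)
n_4 = (+0.1437, +0.9896)
  (0,1): δ = 79.88°  ·
  (0,2): δ = 28.63°  ✓
  (0,3): δ = 28.87°  ✓
  (0,4): δ = 86.97°  ·
  (1,2): δ = 128.75°  ·
  (1,3): δ = 71.25°  ·
  (1,4): δ = 13.15°  ✓
  (2,3): δ = 122.50°  ·
  (2,4): δ = 64.40°  ✓
  (3,4): δ = 121.90°  ·
antipodal pairs: 4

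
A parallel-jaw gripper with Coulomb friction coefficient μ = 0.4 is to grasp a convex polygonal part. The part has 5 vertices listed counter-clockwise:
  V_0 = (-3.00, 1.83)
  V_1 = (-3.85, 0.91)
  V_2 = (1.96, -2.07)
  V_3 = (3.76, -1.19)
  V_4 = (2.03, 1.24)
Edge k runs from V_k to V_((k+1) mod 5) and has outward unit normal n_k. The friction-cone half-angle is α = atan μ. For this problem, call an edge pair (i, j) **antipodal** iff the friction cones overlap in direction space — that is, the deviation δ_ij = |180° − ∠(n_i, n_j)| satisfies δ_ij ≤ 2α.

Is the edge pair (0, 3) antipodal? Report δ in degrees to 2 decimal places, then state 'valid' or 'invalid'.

δ = 78.18°, invalid

α = atan 0.4 = 21.80°;  2α = 43.60°
edge 0: e_0 = (-0.85, -0.92);  n_0 = (-0.7345, +0.6786)
edge 3: e_3 = (-1.73, +2.43);  n_3 = (+0.8146, +0.5800)
∠(n_0, n_3) = 101.82°
δ = |180° − 101.82°| = 78.18°
78.18° > 2α = 43.60°  →  invalid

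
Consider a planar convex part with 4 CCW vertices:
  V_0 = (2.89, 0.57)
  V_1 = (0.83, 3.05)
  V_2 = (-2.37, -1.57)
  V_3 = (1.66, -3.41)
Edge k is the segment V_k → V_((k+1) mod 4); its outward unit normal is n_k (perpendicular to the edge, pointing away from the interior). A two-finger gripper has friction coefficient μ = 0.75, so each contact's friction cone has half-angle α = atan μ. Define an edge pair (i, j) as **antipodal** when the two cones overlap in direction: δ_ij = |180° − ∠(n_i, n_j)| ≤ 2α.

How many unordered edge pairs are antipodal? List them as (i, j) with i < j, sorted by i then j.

count = 2; pairs: (0,2), (1,3)

α = atan 0.75 = 36.87°;  2α = 73.74°
n_0 = (+0.7692, +0.6390)
n_1 = (-0.8221, +0.5694)
n_2 = (-0.4153, -0.9097)
n_3 = (+0.9554, -0.2953)
  (0,1): δ = 74.42°  ·
  (0,2): δ = 25.75°  ✓
  (0,3): δ = 123.11°  ·
  (1,2): δ = 79.83°  ·
  (1,3): δ = 17.53°  ✓
  (2,3): δ = 82.63°  ·
antipodal pairs: 2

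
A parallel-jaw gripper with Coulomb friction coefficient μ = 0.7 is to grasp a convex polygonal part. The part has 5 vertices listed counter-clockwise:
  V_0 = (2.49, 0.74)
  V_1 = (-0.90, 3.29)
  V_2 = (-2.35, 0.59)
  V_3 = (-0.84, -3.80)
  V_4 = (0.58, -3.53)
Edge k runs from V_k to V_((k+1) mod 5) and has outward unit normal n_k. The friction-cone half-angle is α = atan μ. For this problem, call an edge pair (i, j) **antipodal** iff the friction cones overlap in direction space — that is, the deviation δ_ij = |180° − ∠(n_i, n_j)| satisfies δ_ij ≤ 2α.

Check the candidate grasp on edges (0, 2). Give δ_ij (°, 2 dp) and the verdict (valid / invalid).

δ = 34.07°, valid

α = atan 0.7 = 34.99°;  2α = 69.98°
edge 0: e_0 = (-3.39, +2.55);  n_0 = (+0.6011, +0.7992)
edge 2: e_2 = (+1.51, -4.39);  n_2 = (-0.9456, -0.3253)
∠(n_0, n_2) = 145.93°
δ = |180° − 145.93°| = 34.07°
34.07° ≤ 2α = 69.98°  →  valid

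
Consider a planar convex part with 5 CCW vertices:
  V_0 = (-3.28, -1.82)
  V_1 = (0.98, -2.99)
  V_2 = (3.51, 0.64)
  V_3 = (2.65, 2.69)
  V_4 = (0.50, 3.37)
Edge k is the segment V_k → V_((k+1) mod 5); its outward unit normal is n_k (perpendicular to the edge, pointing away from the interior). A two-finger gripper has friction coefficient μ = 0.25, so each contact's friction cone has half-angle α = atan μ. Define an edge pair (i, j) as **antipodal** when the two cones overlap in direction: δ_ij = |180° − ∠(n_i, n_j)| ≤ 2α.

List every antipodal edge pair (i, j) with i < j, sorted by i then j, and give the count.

α = atan 0.25 = 14.04°;  2α = 28.07°
n_0 = (-0.2648, -0.9643)
n_1 = (+0.8204, -0.5718)
n_2 = (+0.9221, +0.3869)
n_3 = (+0.3016, +0.9534)
n_4 = (-0.8083, +0.5887)
  (0,1): δ = 109.52°  ·
  (0,2): δ = 51.88°  ·
  (0,3): δ = 2.19°  ✓
  (0,4): δ = 69.29°  ·
  (1,2): δ = 122.37°  ·
  (1,3): δ = 72.68°  ·
  (1,4): δ = 1.19°  ✓
  (2,3): δ = 130.31°  ·
  (2,4): δ = 58.83°  ·
  (3,4): δ = 108.52°  ·
antipodal pairs: 2

count = 2; pairs: (0,3), (1,4)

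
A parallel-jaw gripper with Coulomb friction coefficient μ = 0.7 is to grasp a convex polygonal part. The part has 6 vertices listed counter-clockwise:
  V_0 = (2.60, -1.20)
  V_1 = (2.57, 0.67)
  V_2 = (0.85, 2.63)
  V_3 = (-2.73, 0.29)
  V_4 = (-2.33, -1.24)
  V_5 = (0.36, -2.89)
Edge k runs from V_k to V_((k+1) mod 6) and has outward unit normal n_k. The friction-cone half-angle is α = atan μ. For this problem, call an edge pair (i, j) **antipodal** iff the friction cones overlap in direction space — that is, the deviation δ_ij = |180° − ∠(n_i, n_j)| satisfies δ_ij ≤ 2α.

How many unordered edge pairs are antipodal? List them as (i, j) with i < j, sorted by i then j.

count = 8; pairs: (0,2), (0,3), (0,4), (1,3), (1,4), (2,4), (2,5), (3,5)

α = atan 0.7 = 34.99°;  2α = 69.98°
n_0 = (+0.9999, +0.0160)
n_1 = (+0.7516, +0.6596)
n_2 = (-0.5471, +0.8371)
n_3 = (-0.9675, -0.2529)
n_4 = (-0.5229, -0.8524)
n_5 = (+0.6023, -0.7983)
  (0,1): δ = 139.65°  ·
  (0,2): δ = 57.75°  ✓
  (0,3): δ = 13.73°  ✓
  (0,4): δ = 57.56°  ✓
  (0,5): δ = 126.11°  ·
  (1,2): δ = 98.10°  ·
  (1,3): δ = 26.62°  ✓
  (1,4): δ = 17.21°  ✓
  (1,5): δ = 85.76°  ·
  (2,3): δ = 108.52°  ·
  (2,4): δ = 64.69°  ✓
  (2,5): δ = 3.86°  ✓
  (3,4): δ = 136.18°  ·
  (3,5): δ = 67.62°  ✓
  (4,5): δ = 111.44°  ·
antipodal pairs: 8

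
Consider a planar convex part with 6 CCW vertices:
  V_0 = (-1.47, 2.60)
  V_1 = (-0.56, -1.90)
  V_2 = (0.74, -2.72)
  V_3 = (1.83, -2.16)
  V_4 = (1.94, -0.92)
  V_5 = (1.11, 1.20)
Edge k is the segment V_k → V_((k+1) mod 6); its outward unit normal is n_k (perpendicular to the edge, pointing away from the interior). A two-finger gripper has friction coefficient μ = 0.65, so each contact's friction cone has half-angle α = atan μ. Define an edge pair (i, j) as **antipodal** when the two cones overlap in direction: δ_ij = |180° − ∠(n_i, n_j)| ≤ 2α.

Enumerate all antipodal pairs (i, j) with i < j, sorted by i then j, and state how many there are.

α = atan 0.65 = 33.02°;  2α = 66.05°
n_0 = (-0.9802, -0.1982)
n_1 = (-0.5335, -0.8458)
n_2 = (+0.4570, -0.8895)
n_3 = (+0.9961, -0.0884)
n_4 = (+0.9312, +0.3646)
n_5 = (+0.4769, +0.8789)
  (0,1): δ = 133.67°  ·
  (0,2): δ = 74.24°  ·
  (0,3): δ = 16.50°  ✓
  (0,4): δ = 9.95°  ✓
  (0,5): δ = 50.08°  ✓
  (1,2): δ = 120.57°  ·
  (1,3): δ = 62.83°  ✓
  (1,4): δ = 36.38°  ✓
  (1,5): δ = 3.76°  ✓
  (2,3): δ = 122.26°  ·
  (2,4): δ = 95.81°  ·
  (2,5): δ = 55.68°  ✓
  (3,4): δ = 153.55°  ·
  (3,5): δ = 113.42°  ·
  (4,5): δ = 139.87°  ·
antipodal pairs: 7

count = 7; pairs: (0,3), (0,4), (0,5), (1,3), (1,4), (1,5), (2,5)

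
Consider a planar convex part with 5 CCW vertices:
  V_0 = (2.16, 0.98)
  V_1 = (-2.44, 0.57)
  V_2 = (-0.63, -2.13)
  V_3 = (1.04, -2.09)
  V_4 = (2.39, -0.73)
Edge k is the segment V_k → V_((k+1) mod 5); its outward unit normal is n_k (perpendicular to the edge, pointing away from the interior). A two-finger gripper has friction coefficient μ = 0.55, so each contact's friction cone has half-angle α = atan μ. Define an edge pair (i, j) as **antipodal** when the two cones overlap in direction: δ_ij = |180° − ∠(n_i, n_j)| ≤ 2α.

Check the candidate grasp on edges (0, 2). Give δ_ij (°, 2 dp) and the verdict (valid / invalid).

δ = 3.72°, valid

α = atan 0.55 = 28.81°;  2α = 57.62°
edge 0: e_0 = (-4.60, -0.41);  n_0 = (-0.0888, +0.9961)
edge 2: e_2 = (+1.67, +0.04);  n_2 = (+0.0239, -0.9997)
∠(n_0, n_2) = 176.28°
δ = |180° − 176.28°| = 3.72°
3.72° ≤ 2α = 57.62°  →  valid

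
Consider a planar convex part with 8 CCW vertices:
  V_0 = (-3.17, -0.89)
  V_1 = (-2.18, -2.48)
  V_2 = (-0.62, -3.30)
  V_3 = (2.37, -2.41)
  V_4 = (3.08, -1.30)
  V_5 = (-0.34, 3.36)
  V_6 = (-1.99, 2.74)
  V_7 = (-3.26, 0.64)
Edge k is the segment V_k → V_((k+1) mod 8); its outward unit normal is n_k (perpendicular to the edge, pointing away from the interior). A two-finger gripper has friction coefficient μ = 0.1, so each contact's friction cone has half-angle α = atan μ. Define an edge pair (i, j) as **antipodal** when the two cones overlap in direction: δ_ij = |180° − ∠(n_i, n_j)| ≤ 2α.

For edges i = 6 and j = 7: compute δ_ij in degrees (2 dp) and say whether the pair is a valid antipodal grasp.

δ = 145.47°, invalid

α = atan 0.1 = 5.71°;  2α = 11.42°
edge 6: e_6 = (-1.27, -2.10);  n_6 = (-0.8557, +0.5175)
edge 7: e_7 = (+0.09, -1.53);  n_7 = (-0.9983, -0.0587)
∠(n_6, n_7) = 34.53°
δ = |180° − 34.53°| = 145.47°
145.47° > 2α = 11.42°  →  invalid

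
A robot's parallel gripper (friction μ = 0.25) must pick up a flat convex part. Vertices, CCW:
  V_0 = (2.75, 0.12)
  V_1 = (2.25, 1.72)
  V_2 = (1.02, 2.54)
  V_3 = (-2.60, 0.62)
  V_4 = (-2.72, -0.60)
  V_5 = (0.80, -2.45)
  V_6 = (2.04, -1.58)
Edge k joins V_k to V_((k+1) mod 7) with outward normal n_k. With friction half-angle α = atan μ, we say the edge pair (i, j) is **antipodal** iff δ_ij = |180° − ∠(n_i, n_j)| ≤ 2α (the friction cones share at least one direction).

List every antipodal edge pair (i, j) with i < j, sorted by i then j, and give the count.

α = atan 0.25 = 14.04°;  2α = 28.07°
n_0 = (+0.9545, +0.2983)
n_1 = (+0.5547, +0.8321)
n_2 = (-0.4686, +0.8834)
n_3 = (-0.9952, +0.0979)
n_4 = (-0.4652, -0.8852)
n_5 = (+0.5743, -0.8186)
n_6 = (+0.9228, -0.3854)
  (0,1): δ = 141.04°  ·
  (0,2): δ = 79.41°  ·
  (0,3): δ = 22.97°  ✓
  (0,4): δ = 44.92°  ·
  (0,5): δ = 107.70°  ·
  (0,6): δ = 139.98°  ·
  (1,2): δ = 118.37°  ·
  (1,3): δ = 61.93°  ·
  (1,4): δ = 5.97°  ✓
  (1,5): δ = 68.74°  ·
  (1,6): δ = 101.02°  ·
  (2,3): δ = 123.56°  ·
  (2,4): δ = 55.67°  ·
  (2,5): δ = 7.11°  ✓
  (2,6): δ = 39.39°  ·
  (3,4): δ = 112.11°  ·
  (3,5): δ = 49.33°  ·
  (3,6): δ = 17.05°  ✓
  (4,5): δ = 117.22°  ·
  (4,6): δ = 84.94°  ·
  (5,6): δ = 147.72°  ·
antipodal pairs: 4

count = 4; pairs: (0,3), (1,4), (2,5), (3,6)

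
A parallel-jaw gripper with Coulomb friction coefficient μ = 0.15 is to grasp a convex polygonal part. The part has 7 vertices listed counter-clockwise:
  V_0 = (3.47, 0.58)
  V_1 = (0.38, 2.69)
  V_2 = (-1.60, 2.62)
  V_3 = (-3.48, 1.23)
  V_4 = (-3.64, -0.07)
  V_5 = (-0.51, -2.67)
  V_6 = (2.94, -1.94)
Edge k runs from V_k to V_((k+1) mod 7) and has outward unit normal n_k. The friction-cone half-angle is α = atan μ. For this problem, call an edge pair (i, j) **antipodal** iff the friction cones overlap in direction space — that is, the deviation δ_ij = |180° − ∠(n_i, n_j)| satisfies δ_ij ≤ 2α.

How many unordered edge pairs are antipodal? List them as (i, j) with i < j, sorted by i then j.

α = atan 0.15 = 8.53°;  2α = 17.06°
n_0 = (+0.5639, +0.8258)
n_1 = (-0.0353, +0.9994)
n_2 = (-0.5945, +0.8041)
n_3 = (-0.9925, +0.1222)
n_4 = (-0.6390, -0.7692)
n_5 = (+0.2070, -0.9783)
n_6 = (+0.9786, -0.2058)
  (0,1): δ = 143.65°  ·
  (0,2): δ = 109.20°  ·
  (0,3): δ = 62.69°  ·
  (0,4): δ = 5.39°  ✓
  (0,5): δ = 46.27°  ·
  (0,6): δ = 112.45°  ·
  (1,2): δ = 145.55°  ·
  (1,3): δ = 99.04°  ·
  (1,4): δ = 41.74°  ·
  (1,5): δ = 9.92°  ✓
  (1,6): δ = 76.10°  ·
  (2,3): δ = 133.49°  ·
  (2,4): δ = 76.19°  ·
  (2,5): δ = 24.53°  ·
  (2,6): δ = 41.64°  ·
  (3,4): δ = 122.70°  ·
  (3,5): δ = 71.04°  ·
  (3,6): δ = 4.86°  ✓
  (4,5): δ = 128.34°  ·
  (4,6): δ = 62.16°  ·
  (5,6): δ = 113.82°  ·
antipodal pairs: 3

count = 3; pairs: (0,4), (1,5), (3,6)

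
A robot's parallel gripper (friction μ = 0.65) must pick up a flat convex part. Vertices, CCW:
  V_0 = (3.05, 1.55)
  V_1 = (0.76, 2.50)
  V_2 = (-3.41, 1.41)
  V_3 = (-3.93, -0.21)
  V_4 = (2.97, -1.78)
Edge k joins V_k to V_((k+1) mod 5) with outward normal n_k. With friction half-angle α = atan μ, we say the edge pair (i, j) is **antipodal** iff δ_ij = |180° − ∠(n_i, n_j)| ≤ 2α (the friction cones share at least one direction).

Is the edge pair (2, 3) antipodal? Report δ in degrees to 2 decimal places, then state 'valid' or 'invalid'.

δ = 85.02°, invalid

α = atan 0.65 = 33.02°;  2α = 66.05°
edge 2: e_2 = (-0.52, -1.62);  n_2 = (-0.9522, +0.3056)
edge 3: e_3 = (+6.90, -1.57);  n_3 = (-0.2219, -0.9751)
∠(n_2, n_3) = 94.98°
δ = |180° − 94.98°| = 85.02°
85.02° > 2α = 66.05°  →  invalid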